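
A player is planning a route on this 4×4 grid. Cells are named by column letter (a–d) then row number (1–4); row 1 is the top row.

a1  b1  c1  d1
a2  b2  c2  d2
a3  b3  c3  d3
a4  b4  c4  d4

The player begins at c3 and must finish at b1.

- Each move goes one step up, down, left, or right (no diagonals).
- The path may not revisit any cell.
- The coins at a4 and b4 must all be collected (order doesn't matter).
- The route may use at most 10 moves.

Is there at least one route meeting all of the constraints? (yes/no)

yes

One route that works: c3 → c4 → b4 → a4 → a3 → a2 → a1 → b1.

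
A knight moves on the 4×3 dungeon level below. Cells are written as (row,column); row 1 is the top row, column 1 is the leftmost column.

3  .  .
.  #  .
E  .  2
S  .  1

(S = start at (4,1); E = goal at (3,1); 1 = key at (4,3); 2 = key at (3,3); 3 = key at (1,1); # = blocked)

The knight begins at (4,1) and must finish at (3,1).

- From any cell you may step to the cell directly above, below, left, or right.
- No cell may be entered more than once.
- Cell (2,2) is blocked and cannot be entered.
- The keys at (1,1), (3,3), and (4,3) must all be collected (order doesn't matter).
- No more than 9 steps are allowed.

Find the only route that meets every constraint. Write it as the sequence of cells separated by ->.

The 9-move cap with required stops at (1,1), (3,3), (4,3) leaves no slack for detours.
Route from (4,1): right 2 to (4,3), up 3 to (1,3), left 2 to (1,1), down 2 to (3,1) — 9 moves in all.
Check: all required cells visited; 9 ≤ 9 moves.

(4,1) -> (4,2) -> (4,3) -> (3,3) -> (2,3) -> (1,3) -> (1,2) -> (1,1) -> (2,1) -> (3,1)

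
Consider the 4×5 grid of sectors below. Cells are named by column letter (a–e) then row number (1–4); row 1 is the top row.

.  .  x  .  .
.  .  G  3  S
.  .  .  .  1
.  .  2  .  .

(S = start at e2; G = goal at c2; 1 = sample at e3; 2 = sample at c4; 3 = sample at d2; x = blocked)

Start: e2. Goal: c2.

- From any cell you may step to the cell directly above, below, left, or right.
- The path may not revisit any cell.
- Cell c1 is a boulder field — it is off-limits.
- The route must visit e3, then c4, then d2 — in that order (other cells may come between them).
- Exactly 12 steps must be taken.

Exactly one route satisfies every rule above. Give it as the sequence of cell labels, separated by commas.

e2, e3, e4, d4, c4, b4, a4, a3, b3, c3, d3, d2, c2

The waypoints must appear in the order e3, c4, d2, with no cell reused.
Route from e2: 2× down (reaching e4), 4× left (reaching a4), up to a3, 3× right (reaching d3), up to d2, left to c2 — 12 moves in all.
Check: order respected (1 at step 1, 2 at step 4, 3 at step 11); 12 moves as required.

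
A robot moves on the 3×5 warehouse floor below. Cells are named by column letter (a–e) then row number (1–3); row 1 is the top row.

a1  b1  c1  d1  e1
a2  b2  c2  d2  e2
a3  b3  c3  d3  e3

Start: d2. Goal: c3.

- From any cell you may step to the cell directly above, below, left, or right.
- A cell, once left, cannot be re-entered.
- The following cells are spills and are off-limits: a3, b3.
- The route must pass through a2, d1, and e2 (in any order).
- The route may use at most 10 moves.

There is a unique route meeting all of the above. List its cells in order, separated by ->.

Any route must reach a2, d1, and e2 and still end at c3 within 10 moves, so the order of the required stops is forced.
Route from d2: right 1 to e2, up 1 to e1, left 4 to a1, down 1 to a2, right 2 to c2, down 1 to c3 — 10 moves in all.
Check: all required cells visited; 10 ≤ 10 moves.

d2 -> e2 -> e1 -> d1 -> c1 -> b1 -> a1 -> a2 -> b2 -> c2 -> c3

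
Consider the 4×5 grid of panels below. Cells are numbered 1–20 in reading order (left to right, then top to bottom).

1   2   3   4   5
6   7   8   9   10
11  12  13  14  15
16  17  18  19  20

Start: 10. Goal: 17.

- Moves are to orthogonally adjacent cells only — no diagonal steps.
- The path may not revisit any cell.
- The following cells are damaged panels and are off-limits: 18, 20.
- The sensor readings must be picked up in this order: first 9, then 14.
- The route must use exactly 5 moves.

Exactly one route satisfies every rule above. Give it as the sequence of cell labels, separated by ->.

The waypoints must appear in the order 9, 14, with no cell reused.
Route from 10: left 1 to 9, down 1 to 14, left 2 to 12, down 1 to 17 — 5 moves in all.
Check: order respected (9 at step 1, 14 at step 2); 5 moves as required.

10 -> 9 -> 14 -> 13 -> 12 -> 17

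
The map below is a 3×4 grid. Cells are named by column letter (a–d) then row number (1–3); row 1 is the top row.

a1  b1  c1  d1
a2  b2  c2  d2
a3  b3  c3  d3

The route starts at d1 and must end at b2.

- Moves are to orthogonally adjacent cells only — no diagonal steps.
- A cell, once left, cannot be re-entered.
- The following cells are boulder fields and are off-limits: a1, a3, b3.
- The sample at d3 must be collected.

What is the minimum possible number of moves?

5

Any route passes through d3 somewhere between d1 and b2. Summing Manhattan distances along the two legs (d1 → d3 → b2) gives a lower bound of 2 + 3 = 5 moves.
A route of 5 moves achieves this: d1 → d2 → d3 → c3 → c2 → b2.
Since 5 matches the lower bound, it is optimal.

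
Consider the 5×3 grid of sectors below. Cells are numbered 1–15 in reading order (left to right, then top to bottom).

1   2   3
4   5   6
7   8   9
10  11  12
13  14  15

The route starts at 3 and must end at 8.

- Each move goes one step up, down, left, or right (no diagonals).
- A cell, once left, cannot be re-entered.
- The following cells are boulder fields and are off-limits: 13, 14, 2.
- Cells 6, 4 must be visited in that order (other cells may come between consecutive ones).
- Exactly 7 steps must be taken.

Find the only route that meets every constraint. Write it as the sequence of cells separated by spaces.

3 6 5 4 7 10 11 8

The waypoints must appear in the order 6, 4, with no cell reused.
Route from 3: down to 6, 2× left (reaching 4), 2× down (reaching 10), right to 11, up to 8 — 7 moves in all.
Check: order respected (6 at step 1, 4 at step 3); 7 moves as required.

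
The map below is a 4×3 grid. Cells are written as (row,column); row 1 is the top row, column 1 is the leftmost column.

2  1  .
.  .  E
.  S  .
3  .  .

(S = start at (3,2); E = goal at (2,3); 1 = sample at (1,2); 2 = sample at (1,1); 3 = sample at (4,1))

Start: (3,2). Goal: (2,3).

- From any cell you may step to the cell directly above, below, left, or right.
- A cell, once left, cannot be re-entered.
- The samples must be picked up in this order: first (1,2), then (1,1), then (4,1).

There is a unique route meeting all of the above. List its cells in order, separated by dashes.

(3,2) - (2,2) - (1,2) - (1,1) - (2,1) - (3,1) - (4,1) - (4,2) - (4,3) - (3,3) - (2,3)

The waypoints must appear in the order (1,2), (1,1), (4,1), with no cell reused.
Route from (3,2): up 2 to (1,2), left 1 to (1,1), down 3 to (4,1), right 2 to (4,3), up 2 to (2,3) — 10 moves in all.
Check: order respected (1 at step 2, 2 at step 3, 3 at step 6).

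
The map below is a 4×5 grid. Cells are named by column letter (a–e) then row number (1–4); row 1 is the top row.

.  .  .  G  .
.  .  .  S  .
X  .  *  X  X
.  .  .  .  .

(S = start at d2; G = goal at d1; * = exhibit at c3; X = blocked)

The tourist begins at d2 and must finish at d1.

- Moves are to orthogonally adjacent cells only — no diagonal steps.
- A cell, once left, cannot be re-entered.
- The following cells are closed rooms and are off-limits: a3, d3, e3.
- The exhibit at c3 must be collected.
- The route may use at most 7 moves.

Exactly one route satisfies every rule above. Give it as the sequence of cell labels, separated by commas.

The budget equals the shortest possible length, so every move has to be on a shortest route through the required cells.
Route from d2: left 1 to c2, down 1 to c3, left 1 to b3, up 2 to b1, right 2 to d1 — 7 moves in all.
Check: all required cells visited; 7 ≤ 7 moves.

d2, c2, c3, b3, b2, b1, c1, d1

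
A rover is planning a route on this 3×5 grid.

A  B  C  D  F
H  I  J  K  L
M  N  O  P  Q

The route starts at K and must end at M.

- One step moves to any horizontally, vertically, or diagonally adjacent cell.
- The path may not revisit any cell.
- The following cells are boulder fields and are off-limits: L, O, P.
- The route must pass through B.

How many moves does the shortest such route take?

4

Any route passes through B somewhere between K and M. Summing Chebyshev distances along the two legs (K → B → M) gives a lower bound of 2 + 2 = 4 moves.
A route of 4 moves achieves this: K → C → B → H → M.
Since 4 matches the lower bound, it is optimal.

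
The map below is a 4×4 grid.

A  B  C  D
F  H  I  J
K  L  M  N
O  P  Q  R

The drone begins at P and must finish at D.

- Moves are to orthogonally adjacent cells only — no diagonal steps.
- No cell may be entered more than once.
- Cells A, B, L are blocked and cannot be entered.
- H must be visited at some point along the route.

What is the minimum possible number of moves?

Any route passes through H somewhere between P and D. Summing Manhattan distances along the two legs (P → H → D) gives a lower bound of 2 + 3 = 5 moves.
That bound ignores the blocked cells. Measuring each leg by the fewest moves that actually steer around them (P→H: 4; H→D: 3) raises the lower bound to 7.
A route of 7 moves exists: P → O → K → F → H → I → C → D.
Since 7 matches that lower bound, it is optimal.

7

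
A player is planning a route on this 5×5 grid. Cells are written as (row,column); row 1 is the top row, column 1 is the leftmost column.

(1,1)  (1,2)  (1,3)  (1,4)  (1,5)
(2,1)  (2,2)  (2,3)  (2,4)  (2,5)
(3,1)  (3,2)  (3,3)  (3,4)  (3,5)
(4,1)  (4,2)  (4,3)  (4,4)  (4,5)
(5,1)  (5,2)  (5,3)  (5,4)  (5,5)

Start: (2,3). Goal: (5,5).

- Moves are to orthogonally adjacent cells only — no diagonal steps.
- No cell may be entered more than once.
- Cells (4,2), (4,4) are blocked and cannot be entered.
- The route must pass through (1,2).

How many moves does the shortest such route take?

Any route passes through (1,2) somewhere between (2,3) and (5,5). Summing Manhattan distances along the two legs ((2,3) → (1,2) → (5,5)) gives a lower bound of 2 + 7 = 9 moves.
A route of 9 moves achieves this: (2,3) → (1,3) → (1,2) → (2,2) → (3,2) → (3,3) → (4,3) → (5,3) → (5,4) → (5,5).
Since 9 matches the lower bound, it is optimal.

9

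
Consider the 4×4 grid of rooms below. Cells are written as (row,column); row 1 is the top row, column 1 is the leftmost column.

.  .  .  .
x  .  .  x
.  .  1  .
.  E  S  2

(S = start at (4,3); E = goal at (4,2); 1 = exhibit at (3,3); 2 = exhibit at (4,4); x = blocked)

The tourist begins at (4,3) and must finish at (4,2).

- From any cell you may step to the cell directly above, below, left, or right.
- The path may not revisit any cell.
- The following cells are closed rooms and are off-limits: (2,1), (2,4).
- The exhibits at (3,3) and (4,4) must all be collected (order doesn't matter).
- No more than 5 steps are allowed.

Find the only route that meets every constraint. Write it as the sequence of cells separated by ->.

Any route must reach (3,3) and (4,4) and still end at (4,2) within 5 moves, so the order of the required stops is forced.
Route from (4,3): right to (4,4), up to (3,4), 2× left (reaching (3,2)), down to (4,2) — 5 moves in all.
Check: all required cells visited; 5 ≤ 5 moves.

(4,3) -> (4,4) -> (3,4) -> (3,3) -> (3,2) -> (4,2)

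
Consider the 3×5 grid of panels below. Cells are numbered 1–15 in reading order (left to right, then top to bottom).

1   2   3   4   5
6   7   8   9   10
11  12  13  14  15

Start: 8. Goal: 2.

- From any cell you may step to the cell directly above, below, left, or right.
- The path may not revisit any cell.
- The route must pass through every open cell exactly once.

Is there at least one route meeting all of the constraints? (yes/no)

no

Colour the cells like a checkerboard: each orthogonal step flips colour, so a Hamiltonian route alternates colours. Here there are 8 cells of one colour and 7 of the other, with start on the same colour as the goal — the counts and endpoints can't be arranged into an alternating sequence of length 15, so no Hamiltonian route exists.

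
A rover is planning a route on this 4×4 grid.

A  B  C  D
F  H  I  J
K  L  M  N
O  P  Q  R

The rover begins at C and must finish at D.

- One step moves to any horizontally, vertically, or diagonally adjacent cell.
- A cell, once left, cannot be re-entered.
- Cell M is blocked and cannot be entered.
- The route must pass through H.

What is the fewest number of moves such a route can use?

3

Any route passes through H somewhere between C and D. Summing Chebyshev distances along the two legs (C → H → D) gives a lower bound of 1 + 2 = 3 moves.
A route of 3 moves achieves this: C → H → I → D.
Since 3 matches the lower bound, it is optimal.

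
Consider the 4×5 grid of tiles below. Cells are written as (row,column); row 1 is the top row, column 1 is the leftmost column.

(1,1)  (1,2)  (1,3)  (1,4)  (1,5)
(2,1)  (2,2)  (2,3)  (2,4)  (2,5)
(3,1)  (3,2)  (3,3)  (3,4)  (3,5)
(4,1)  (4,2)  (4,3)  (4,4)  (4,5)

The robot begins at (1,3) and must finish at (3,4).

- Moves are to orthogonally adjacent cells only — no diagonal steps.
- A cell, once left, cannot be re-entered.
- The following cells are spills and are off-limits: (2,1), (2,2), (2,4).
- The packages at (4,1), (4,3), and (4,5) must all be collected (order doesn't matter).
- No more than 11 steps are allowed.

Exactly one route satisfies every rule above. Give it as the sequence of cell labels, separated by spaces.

Any route must reach (4,1), (4,3), and (4,5) and still end at (3,4) within 11 moves, so the order of the required stops is forced.
Route from (1,3): down 2 to (3,3), left 2 to (3,1), down 1 to (4,1), right 4 to (4,5), up 1 to (3,5), left 1 to (3,4) — 11 moves in all.
Check: all required cells visited; 11 ≤ 11 moves.

(1,3) (2,3) (3,3) (3,2) (3,1) (4,1) (4,2) (4,3) (4,4) (4,5) (3,5) (3,4)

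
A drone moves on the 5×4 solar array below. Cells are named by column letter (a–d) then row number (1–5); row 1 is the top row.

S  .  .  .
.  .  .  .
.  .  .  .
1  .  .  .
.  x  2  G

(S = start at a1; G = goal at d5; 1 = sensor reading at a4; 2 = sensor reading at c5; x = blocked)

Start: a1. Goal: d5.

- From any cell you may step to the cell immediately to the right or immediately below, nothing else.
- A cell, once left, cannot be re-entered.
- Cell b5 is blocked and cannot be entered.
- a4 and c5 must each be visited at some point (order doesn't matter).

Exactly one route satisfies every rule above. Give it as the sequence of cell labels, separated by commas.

Moves only go right or down, so the column and row indices never decrease.
Route from a1: down 3 to a4, right 2 to c4, down 1 to c5, right 1 to d5 — 7 moves in all.
Check: all required cells visited.

a1, a2, a3, a4, b4, c4, c5, d5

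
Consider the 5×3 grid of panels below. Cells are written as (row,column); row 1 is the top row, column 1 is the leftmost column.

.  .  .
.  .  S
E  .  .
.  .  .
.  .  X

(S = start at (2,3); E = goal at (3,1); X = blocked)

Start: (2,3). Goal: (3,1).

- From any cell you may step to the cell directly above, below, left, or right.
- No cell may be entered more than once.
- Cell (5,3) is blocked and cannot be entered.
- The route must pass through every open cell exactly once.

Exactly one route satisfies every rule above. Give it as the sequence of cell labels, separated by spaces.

(2,3) (1,3) (1,2) (1,1) (2,1) (2,2) (3,2) (3,3) (4,3) (4,2) (5,2) (5,1) (4,1) (3,1)

Need to visit all 14 open cells exactly once, starting at (2,3) and ending at (3,1).
Cell (1,3) has only two open neighbours ((2,3) and (1,2)), so the path must pass straight through it: one of those is the cell it's entered from and the other is where it exits.
Route from (2,3): up to (1,3), 2× left (reaching (1,1)), down to (2,1), right to (2,2), down to (3,2), right to (3,3), down to (4,3), left to (4,2), down to (5,2), left to (5,1), 2× up (reaching (3,1)) — 13 moves in all.
Check: all 14 open cells covered.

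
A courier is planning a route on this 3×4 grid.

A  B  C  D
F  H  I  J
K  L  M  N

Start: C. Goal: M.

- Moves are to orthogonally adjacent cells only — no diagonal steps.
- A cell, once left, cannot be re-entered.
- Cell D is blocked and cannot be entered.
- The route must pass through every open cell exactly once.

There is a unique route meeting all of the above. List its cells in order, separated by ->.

Need to visit all 11 open cells exactly once, starting at C and ending at M.
Cell A has only two open neighbours (F and B), so the path must pass straight through it: one of those is the cell it's entered from and the other is where it exits.
Route from C: 2× left (reaching A), 2× down (reaching K), right to L, up to H, 2× right (reaching J), down to N, left to M — 10 moves in all.
Check: all 11 open cells covered.

C -> B -> A -> F -> K -> L -> H -> I -> J -> N -> M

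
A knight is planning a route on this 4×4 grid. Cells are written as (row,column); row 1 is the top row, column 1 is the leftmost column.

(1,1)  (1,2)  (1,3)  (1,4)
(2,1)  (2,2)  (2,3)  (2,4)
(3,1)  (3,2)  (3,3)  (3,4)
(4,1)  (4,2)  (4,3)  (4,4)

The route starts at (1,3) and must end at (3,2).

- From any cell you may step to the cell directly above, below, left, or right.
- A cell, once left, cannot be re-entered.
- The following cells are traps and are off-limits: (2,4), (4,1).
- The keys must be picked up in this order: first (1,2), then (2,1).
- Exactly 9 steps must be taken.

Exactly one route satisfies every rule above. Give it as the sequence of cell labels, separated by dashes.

The waypoints must appear in the order (1,2), (2,1), with no cell reused.
Route from (1,3): 2× left (reaching (1,1)), down to (2,1), 2× right (reaching (2,3)), 2× down (reaching (4,3)), left to (4,2), up to (3,2) — 9 moves in all.
Check: order respected ((1,2) at step 1, (2,1) at step 3); 9 moves as required.

(1,3) - (1,2) - (1,1) - (2,1) - (2,2) - (2,3) - (3,3) - (4,3) - (4,2) - (3,2)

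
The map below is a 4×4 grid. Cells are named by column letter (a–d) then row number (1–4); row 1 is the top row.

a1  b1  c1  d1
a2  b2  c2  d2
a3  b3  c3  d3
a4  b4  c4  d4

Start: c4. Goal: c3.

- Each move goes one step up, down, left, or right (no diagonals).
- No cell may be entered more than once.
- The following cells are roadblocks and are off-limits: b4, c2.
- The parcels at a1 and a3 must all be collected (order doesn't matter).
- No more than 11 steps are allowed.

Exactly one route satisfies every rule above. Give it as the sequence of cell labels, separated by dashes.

The 11-move cap with required stops at a1, a3 leaves no slack for detours.
Route from c4: right to d4, 3× up (reaching d1), 3× left (reaching a1), 2× down (reaching a3), 2× right (reaching c3) — 11 moves in all.
Check: all required cells visited; 11 ≤ 11 moves.

c4 - d4 - d3 - d2 - d1 - c1 - b1 - a1 - a2 - a3 - b3 - c3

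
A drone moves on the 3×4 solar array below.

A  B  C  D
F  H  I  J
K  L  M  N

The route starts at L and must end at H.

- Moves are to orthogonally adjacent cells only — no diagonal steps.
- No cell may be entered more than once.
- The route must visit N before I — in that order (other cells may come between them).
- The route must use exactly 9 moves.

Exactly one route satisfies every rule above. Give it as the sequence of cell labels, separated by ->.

The waypoints must appear in the order N, I, with no cell reused.
Route from L: right 2 to N, up 1 to J, left 1 to I, up 1 to C, left 2 to A, down 1 to F, right 1 to H — 9 moves in all.
Check: order respected (N at step 2, I at step 4); 9 moves as required.

L -> M -> N -> J -> I -> C -> B -> A -> F -> H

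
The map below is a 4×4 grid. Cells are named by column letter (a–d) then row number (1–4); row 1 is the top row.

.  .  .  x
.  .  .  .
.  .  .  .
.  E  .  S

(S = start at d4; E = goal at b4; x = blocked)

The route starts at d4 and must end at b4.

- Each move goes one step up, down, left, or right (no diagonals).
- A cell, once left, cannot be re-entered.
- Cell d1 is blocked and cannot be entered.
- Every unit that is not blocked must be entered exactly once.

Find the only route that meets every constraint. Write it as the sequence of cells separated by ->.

Need to visit all 15 open cells exactly once, starting at d4 and ending at b4.
Route from d4: left to c4, up to c3, right to d3, up to d2, left to c2, up to c1, 2× left (reaching a1), down to a2, right to b2, down to b3, left to a3, down to a4, right to b4 — 14 moves in all.
Check: all 15 open cells covered.

d4 -> c4 -> c3 -> d3 -> d2 -> c2 -> c1 -> b1 -> a1 -> a2 -> b2 -> b3 -> a3 -> a4 -> b4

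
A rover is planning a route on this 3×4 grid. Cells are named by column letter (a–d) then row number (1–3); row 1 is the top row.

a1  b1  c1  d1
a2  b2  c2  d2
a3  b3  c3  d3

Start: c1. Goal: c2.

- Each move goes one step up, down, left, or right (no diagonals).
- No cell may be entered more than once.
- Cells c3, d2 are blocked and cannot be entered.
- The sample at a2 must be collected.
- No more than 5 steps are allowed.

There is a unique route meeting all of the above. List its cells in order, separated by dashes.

Any route must reach a2 and still end at c2 within 5 moves, so the order of the required stops is forced.
Route from c1: left 2 to a1, down 1 to a2, right 2 to c2 — 5 moves in all.
Check: all required cells visited; 5 ≤ 5 moves.

c1 - b1 - a1 - a2 - b2 - c2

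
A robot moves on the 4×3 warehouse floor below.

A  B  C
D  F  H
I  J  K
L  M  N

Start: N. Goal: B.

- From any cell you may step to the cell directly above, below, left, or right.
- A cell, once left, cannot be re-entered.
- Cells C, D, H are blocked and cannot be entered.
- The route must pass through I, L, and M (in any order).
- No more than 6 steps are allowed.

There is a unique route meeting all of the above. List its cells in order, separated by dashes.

N - M - L - I - J - F - B

Any route must reach I, L, and M and still end at B within 6 moves, so the order of the required stops is forced.
Route from N: left 2 to L, up 1 to I, right 1 to J, up 2 to B — 6 moves in all.
Check: all required cells visited; 6 ≤ 6 moves.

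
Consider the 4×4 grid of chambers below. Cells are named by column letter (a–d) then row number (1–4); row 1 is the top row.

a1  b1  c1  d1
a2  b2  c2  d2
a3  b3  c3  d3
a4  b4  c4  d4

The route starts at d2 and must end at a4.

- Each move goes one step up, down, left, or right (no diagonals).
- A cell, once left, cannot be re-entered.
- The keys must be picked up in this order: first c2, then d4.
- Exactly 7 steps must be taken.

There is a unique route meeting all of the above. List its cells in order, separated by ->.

d2 -> c2 -> c3 -> d3 -> d4 -> c4 -> b4 -> a4

The waypoints must appear in the order c2, d4, with no cell reused.
Route from d2: left to c2, down to c3, right to d3, down to d4, 3× left (reaching a4) — 7 moves in all.
Check: order respected (c2 at step 1, d4 at step 4); 7 moves as required.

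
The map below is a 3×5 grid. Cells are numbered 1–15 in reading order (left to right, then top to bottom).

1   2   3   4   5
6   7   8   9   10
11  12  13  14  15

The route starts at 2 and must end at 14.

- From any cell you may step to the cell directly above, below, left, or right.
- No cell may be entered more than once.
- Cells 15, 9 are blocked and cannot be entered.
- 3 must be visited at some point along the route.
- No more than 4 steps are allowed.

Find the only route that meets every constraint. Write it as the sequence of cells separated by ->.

2 -> 3 -> 8 -> 13 -> 14

The 4-move cap with required stops at 3 leaves no slack for detours.
Route from 2: right 1 to 3, down 2 to 13, right 1 to 14 — 4 moves in all.
Check: all required cells visited; 4 ≤ 4 moves.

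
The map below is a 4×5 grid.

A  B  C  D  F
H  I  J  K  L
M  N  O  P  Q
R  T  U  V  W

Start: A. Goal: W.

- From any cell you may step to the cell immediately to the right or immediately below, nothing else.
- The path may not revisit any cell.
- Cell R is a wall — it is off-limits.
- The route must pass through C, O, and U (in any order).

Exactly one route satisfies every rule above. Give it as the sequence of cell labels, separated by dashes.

A - B - C - J - O - U - V - W

Moves only go right or down, so the column and row indices never decrease.
Route from A: 2× right (reaching C), 3× down (reaching U), 2× right (reaching W) — 7 moves in all.
Check: all required cells visited.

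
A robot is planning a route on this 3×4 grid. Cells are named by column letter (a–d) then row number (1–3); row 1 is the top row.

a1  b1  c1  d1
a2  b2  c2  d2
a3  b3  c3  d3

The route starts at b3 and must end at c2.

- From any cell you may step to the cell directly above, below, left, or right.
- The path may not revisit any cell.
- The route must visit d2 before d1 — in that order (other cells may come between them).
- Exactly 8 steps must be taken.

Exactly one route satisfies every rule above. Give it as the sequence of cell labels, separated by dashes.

b3 - c3 - d3 - d2 - d1 - c1 - b1 - b2 - c2

The waypoints must appear in the order d2, d1, with no cell reused.
Route from b3: 2× right (reaching d3), 2× up (reaching d1), 2× left (reaching b1), down to b2, right to c2 — 8 moves in all.
Check: order respected (d2 at step 3, d1 at step 4); 8 moves as required.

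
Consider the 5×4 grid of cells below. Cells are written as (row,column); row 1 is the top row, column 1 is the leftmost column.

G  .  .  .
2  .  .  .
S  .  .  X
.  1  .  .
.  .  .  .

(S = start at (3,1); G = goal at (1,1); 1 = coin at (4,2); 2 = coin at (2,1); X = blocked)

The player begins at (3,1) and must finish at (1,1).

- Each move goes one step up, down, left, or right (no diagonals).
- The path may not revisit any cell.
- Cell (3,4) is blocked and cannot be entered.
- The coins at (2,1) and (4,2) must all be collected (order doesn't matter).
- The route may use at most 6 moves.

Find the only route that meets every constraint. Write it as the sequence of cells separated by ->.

The budget equals the shortest possible length, so every move has to be on a shortest route through the required cells.
Route from (3,1): down 1 to (4,1), right 1 to (4,2), up 2 to (2,2), left 1 to (2,1), up 1 to (1,1) — 6 moves in all.
Check: all required cells visited; 6 ≤ 6 moves.

(3,1) -> (4,1) -> (4,2) -> (3,2) -> (2,2) -> (2,1) -> (1,1)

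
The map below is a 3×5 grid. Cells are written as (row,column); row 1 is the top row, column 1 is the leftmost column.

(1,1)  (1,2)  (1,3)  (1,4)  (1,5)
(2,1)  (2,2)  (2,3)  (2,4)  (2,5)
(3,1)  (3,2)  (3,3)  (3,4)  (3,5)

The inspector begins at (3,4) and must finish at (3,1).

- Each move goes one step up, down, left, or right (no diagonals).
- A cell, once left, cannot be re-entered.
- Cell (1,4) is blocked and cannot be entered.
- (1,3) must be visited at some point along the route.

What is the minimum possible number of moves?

7

Any route passes through (1,3) somewhere between (3,4) and (3,1). Summing Manhattan distances along the two legs ((3,4) → (1,3) → (3,1)) gives a lower bound of 3 + 4 = 7 moves.
A route of 7 moves achieves this: (3,4) → (2,4) → (2,3) → (1,3) → (1,2) → (2,2) → (3,2) → (3,1).
Since 7 matches the lower bound, it is optimal.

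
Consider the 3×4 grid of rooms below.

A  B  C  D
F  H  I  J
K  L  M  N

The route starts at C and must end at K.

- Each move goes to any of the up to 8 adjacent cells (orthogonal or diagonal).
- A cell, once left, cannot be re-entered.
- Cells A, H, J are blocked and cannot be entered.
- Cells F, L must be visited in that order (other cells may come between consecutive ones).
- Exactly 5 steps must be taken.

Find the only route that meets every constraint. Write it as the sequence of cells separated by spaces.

The waypoints must appear in the order F, L, with no cell reused.
Route from C: down to I, up-left to B, down-left to F, down-right to L, left to K — 5 moves in all.
Check: order respected (F at step 3, L at step 4); 5 moves as required.

C I B F L K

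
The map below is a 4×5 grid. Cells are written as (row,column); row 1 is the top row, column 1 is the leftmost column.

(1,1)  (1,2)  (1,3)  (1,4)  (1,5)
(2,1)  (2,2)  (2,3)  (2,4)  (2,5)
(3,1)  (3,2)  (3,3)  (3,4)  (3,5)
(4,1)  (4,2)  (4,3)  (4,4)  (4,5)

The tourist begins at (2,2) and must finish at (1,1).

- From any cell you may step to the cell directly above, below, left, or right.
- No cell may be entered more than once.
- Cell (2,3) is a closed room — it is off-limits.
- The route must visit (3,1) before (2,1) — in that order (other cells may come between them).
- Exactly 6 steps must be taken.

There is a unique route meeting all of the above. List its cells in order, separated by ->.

(2,2) -> (3,2) -> (4,2) -> (4,1) -> (3,1) -> (2,1) -> (1,1)

The waypoints must appear in the order (3,1), (2,1), with no cell reused.
Route from (2,2): down 2 to (4,2), left 1 to (4,1), up 3 to (1,1) — 6 moves in all.
Check: order respected ((3,1) at step 4, (2,1) at step 5); 6 moves as required.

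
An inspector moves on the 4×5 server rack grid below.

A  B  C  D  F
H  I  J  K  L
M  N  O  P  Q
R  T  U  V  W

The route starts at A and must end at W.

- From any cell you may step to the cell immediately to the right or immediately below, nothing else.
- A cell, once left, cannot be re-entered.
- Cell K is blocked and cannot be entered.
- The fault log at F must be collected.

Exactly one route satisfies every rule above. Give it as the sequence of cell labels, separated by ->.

Moves only go right or down, so the column and row indices never decrease.
Route from A: right 4 to F, down 3 to W — 7 moves in all.
Check: all required cells visited.

A -> B -> C -> D -> F -> L -> Q -> W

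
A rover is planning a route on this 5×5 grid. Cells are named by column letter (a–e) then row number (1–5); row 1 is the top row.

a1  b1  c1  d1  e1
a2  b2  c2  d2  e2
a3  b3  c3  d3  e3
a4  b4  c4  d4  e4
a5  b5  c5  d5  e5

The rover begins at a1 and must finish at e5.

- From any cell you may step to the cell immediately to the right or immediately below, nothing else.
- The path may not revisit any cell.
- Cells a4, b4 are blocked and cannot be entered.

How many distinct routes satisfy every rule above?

A right/down-only route from a1 to e5 makes exactly 4 down-moves and 4 right-moves in some order.
With no other constraints that would be C(8,4) = 70 routes.
Subtract routes through each blocked cell (inclusion–exclusion for overlaps): − through a4: 5 − through b4: 16 + through a4&b4: 4 → 53.
That gives 53 routes.

53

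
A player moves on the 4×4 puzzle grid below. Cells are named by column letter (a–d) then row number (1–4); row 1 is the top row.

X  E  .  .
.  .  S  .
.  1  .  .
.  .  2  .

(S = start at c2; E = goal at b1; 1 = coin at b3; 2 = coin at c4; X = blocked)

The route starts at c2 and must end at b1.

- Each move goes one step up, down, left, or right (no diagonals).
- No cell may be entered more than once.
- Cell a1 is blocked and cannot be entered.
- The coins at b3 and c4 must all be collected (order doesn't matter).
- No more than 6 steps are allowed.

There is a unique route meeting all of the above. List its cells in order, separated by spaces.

The 6-move cap with required stops at b3, c4 leaves no slack for detours.
Route from c2: down 2 to c4, left 1 to b4, up 3 to b1 — 6 moves in all.
Check: all required cells visited; 6 ≤ 6 moves.

c2 c3 c4 b4 b3 b2 b1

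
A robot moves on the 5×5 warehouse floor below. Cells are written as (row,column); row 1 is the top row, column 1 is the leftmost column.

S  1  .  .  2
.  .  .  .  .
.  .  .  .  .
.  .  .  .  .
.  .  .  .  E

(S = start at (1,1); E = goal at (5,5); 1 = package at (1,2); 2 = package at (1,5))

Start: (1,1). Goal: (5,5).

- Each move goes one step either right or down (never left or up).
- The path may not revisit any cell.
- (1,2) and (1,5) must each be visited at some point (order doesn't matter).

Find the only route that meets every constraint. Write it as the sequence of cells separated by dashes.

Moves only go right or down, so the column and row indices never decrease.
Route from (1,1): right 4 to (1,5), down 4 to (5,5) — 8 moves in all.
Check: all required cells visited.

(1,1) - (1,2) - (1,3) - (1,4) - (1,5) - (2,5) - (3,5) - (4,5) - (5,5)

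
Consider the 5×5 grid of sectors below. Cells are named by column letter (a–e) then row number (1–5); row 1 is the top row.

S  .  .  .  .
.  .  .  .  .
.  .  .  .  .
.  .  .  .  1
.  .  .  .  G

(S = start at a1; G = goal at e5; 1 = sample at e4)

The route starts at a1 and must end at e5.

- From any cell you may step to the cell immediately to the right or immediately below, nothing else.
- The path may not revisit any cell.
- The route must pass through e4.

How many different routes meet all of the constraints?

A right/down-only route from a1 to e5 makes exactly 4 down-moves and 4 right-moves in some order.
With no other constraints that would be C(8,4) = 70 routes.
Split at e4 and multiply the segment counts: a1→e4: 35; e4→e5: 1; product = 35.
That gives 35 routes.

35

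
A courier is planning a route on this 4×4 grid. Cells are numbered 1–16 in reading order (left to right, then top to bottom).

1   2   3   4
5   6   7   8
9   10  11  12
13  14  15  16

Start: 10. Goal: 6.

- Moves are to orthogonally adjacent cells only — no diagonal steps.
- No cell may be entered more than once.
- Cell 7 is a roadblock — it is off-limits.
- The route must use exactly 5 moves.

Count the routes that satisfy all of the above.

2

Need simple routes of exactly 5 moves from 10 to 6 (Manhattan distance 1, so 2 moves are spent on a detour and 2 undoing it).
Enumerating: 10 14 13 9 5 6 | 10 9 5 1 2 6.
That gives 2 routes.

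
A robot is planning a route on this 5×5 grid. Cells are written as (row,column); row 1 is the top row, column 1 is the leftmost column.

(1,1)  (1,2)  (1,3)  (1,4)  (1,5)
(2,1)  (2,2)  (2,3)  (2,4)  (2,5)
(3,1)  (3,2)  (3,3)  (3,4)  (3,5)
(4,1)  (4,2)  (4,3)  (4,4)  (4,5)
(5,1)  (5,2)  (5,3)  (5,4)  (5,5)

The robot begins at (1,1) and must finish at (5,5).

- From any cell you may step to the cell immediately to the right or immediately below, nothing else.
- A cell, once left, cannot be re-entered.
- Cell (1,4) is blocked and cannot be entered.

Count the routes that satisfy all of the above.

65

A right/down-only route from (1,1) to (5,5) makes exactly 4 down-moves and 4 right-moves in some order.
With no other constraints that would be C(8,4) = 70 routes.
Subtract routes through each blocked cell (inclusion–exclusion for overlaps): − through (1,4): 5 → 65.
That gives 65 routes.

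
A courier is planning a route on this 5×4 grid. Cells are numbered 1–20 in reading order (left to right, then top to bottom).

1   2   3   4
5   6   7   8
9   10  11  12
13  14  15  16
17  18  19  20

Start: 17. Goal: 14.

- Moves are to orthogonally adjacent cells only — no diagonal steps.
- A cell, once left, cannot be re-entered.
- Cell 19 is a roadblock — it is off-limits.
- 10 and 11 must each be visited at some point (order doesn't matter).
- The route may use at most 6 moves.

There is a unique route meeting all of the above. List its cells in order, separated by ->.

Any route must reach 10 and 11 and still end at 14 within 6 moves, so the order of the required stops is forced.
Route from 17: up 2 to 9, right 2 to 11, down 1 to 15, left 1 to 14 — 6 moves in all.
Check: all required cells visited; 6 ≤ 6 moves.

17 -> 13 -> 9 -> 10 -> 11 -> 15 -> 14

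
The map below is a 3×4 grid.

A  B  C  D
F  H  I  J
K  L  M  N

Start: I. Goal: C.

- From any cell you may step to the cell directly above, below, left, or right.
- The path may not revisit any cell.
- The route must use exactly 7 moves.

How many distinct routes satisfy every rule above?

Need simple routes of exactly 7 moves from I to C (Manhattan distance 1, so 3 moves are spent on a detour and 3 undoing it).
Enumerating: I M L H F A B C | I M L K F A B C | I M L K F H B C | I H L K F A B C | I H L M N J D C | I J N M L H B C.
That gives 6 routes.

6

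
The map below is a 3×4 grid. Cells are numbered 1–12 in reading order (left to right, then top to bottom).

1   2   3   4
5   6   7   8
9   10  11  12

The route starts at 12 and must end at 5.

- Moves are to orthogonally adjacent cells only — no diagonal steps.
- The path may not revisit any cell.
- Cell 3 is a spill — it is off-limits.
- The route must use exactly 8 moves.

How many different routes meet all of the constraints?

Need simple routes of exactly 8 moves from 12 to 5 (Manhattan distance 4, so 2 moves are spent on a detour and 2 undoing it).
Enumerating: 12 8 7 11 10 6 2 1 5.
That gives 1 route.

1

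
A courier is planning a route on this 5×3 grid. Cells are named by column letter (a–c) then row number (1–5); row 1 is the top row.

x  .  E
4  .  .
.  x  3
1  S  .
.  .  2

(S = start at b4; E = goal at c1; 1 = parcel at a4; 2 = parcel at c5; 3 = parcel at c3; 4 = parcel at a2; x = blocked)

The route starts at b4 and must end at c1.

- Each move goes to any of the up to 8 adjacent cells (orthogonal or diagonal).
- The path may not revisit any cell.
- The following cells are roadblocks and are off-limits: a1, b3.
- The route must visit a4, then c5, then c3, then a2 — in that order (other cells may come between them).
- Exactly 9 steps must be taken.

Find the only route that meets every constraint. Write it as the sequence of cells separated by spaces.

b4 a4 b5 c5 c4 c3 b2 a2 b1 c1

The waypoints must appear in the order a4, c5, c3, a2, with no cell reused.
Route from b4: left 1 to a4, down-right 1 to b5, right 1 to c5, up 2 to c3, up-left 1 to b2, left 1 to a2, up-right 1 to b1, right 1 to c1 — 9 moves in all.
Check: order respected (1 at step 1, 2 at step 3, 3 at step 5, 4 at step 7); 9 moves as required.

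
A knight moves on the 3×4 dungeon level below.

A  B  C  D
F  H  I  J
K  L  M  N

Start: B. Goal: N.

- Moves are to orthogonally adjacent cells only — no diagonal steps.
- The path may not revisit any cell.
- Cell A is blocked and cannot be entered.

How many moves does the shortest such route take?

The Manhattan distance from B to N is |1−3| + |2−4| = 4, so at least 4 moves are needed.
A route of 4 moves achieves this: B → H → L → M → N.
Since 4 matches the lower bound, it is optimal.

4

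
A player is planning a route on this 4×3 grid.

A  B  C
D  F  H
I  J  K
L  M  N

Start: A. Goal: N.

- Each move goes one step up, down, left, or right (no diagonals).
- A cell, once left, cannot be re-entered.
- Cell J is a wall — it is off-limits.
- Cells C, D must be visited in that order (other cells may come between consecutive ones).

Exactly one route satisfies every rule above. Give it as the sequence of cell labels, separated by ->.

A -> B -> C -> H -> F -> D -> I -> L -> M -> N

The waypoints must appear in the order C, D, with no cell reused.
Route from A: 2× right (reaching C), down to H, 2× left (reaching D), 2× down (reaching L), 2× right (reaching N) — 9 moves in all.
Check: order respected (C at step 2, D at step 5).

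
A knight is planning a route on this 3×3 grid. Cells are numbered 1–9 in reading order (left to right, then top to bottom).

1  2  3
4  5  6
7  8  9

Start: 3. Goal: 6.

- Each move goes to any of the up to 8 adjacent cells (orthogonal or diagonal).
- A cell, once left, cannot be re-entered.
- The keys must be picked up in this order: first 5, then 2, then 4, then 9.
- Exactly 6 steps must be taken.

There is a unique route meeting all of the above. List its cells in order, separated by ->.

3 -> 5 -> 2 -> 4 -> 8 -> 9 -> 6

The waypoints must appear in the order 5, 2, 4, 9, with no cell reused.
Route from 3: down-left 1 to 5, up 1 to 2, down-left 1 to 4, down-right 1 to 8, right 1 to 9, up 1 to 6 — 6 moves in all.
Check: order respected (5 at step 1, 2 at step 2, 4 at step 3, 9 at step 5); 6 moves as required.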